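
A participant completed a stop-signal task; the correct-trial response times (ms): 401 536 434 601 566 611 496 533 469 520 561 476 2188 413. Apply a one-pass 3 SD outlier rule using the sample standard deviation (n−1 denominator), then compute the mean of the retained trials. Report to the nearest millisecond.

509 ms

n = 14, ΣRT = 8805, M = 628.929
Σ(x−M)² = 2673290.93; s = √(2673290.93/13) = 453.473
Cutoffs: 628.929 ± 3·453.473 → [-731.5, 1989.3]
Outside: 2188 → excluded.
Retained (n=13): Σ = 6617, mean = 6617/13 = 509.000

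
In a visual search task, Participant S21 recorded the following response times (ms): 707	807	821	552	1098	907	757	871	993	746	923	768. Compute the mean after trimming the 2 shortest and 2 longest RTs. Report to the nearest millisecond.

825 ms

Sorted: 552, 707, 746, 757, 768, 807, 821, 871, 907, 923, 993, 1098
Drop lowest 2 (552, 707) and highest 2 (993, 1098)
Remaining (n=8): Σ = 6600, mean = 6600/8 = 825.000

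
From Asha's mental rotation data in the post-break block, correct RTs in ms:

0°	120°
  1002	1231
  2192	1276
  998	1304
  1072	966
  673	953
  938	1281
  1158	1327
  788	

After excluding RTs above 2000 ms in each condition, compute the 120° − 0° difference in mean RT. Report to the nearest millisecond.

0°: exclude 2192
M(0°) = 6629/7 = 947.000
M(120°) = 8338/7 = 1191.143
Difference = 1191.143 − 947.000 = 244.143 ms

244 ms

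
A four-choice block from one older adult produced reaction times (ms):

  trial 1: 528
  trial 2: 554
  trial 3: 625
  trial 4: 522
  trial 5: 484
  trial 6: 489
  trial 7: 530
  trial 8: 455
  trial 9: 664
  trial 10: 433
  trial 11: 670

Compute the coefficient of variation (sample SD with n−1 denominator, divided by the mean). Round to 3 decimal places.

n = 11, Σ = 5954, M = 541.2727
Σ(x−M)² = 64658.182; s = √(64658.182/10) = 80.4103
CV = 80.4103 / 541.2727 = 0.14856

0.149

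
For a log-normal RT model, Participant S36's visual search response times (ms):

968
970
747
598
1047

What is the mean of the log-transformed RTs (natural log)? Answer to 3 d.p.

6.743

ln(RT): 6.8752, 6.8773, 6.6161, 6.3936, 6.9537
Σ ln(RT) = 33.7159
Mean = 33.7159/5 = 6.74317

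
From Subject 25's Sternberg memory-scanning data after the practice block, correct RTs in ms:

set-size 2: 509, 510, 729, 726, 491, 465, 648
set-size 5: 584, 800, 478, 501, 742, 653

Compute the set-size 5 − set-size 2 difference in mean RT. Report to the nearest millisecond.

44 ms

M(set-size 2) = 4078/7 = 582.571
M(set-size 5) = 3758/6 = 626.333
Difference = 626.333 − 582.571 = 43.762 ms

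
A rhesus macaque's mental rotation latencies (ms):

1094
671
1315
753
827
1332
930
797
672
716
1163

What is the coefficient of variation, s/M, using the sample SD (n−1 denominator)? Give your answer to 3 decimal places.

n = 11, Σ = 10270, M = 933.6364
Σ(x−M)² = 629936.545; s = √(629936.545/10) = 250.9854
CV = 250.9854 / 933.6364 = 0.26883

0.269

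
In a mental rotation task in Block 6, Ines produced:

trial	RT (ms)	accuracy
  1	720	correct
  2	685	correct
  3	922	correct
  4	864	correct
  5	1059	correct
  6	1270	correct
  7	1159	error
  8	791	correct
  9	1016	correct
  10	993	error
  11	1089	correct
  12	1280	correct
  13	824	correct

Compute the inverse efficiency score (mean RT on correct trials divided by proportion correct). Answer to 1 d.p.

Correct trials (n=11): 720, 685, 922, 864, 1059, 1270, 791, 1016, 1089, 1280, 824
Mean correct RT = 10520/11 = 956.3636 ms
Proportion correct = 11/13
IES = 956.3636 / (11/13) = 1130.248 ms

1130.2 ms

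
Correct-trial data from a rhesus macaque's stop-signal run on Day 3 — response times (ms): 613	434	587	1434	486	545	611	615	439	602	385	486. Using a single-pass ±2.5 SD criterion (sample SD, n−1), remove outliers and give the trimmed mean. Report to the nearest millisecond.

528 ms

n = 12, ΣRT = 7237, M = 603.083
Σ(x−M)² = 824848.92; s = √(824848.92/11) = 273.836
Cutoffs: 603.083 ± 2.5·273.836 → [-81.5, 1287.7]
Outside: 1434 → excluded.
Retained (n=11): Σ = 5803, mean = 5803/11 = 527.545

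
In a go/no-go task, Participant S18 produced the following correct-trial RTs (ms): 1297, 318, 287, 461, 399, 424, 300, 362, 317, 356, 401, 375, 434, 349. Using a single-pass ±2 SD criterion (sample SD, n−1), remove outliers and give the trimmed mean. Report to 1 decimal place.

367.9 ms

n = 14, ΣRT = 6080, M = 434.286
Σ(x−M)² = 836594.86; s = √(836594.86/13) = 253.680
Cutoffs: 434.286 ± 2·253.680 → [-73.1, 941.6]
Outside: 1297 → excluded.
Retained (n=13): Σ = 4783, mean = 4783/13 = 367.923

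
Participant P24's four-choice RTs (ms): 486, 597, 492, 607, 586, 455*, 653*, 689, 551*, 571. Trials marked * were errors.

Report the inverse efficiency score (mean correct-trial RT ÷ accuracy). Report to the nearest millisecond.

822 ms

Correct trials (n=7): 486, 597, 492, 607, 586, 689, 571
Mean correct RT = 4028/7 = 575.4286 ms
Proportion correct = 7/10
IES = 575.4286 / (7/10) = 822.041 ms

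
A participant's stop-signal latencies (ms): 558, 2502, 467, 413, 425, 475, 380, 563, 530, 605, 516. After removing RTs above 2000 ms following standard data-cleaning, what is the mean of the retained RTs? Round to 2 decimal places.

493.20 ms

Excluded: 2502
Retained (n=10): Σ = 4932
Mean = 4932/10 = 493.2000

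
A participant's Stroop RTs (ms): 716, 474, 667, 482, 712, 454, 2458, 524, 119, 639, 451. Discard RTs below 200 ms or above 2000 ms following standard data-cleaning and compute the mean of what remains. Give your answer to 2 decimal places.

Excluded: 119, 2458
Retained (n=9): Σ = 5119
Mean = 5119/9 = 568.7778

568.78 ms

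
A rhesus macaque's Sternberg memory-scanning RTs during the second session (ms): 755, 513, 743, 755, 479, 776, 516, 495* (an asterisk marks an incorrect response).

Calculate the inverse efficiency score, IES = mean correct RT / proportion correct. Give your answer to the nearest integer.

Correct trials (n=7): 755, 513, 743, 755, 479, 776, 516
Mean correct RT = 4537/7 = 648.1429 ms
Proportion correct = 7/8
IES = 648.1429 / (7/8) = 740.735 ms

741 ms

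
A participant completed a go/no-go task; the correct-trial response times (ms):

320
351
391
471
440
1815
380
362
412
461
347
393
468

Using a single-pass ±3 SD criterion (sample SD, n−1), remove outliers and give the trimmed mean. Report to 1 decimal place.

n = 13, ΣRT = 6611, M = 508.538
Σ(x−M)² = 1877791.23; s = √(1877791.23/12) = 395.579
Cutoffs: 508.538 ± 3·395.579 → [-678.2, 1695.3]
Outside: 1815 → excluded.
Retained (n=12): Σ = 4796, mean = 4796/12 = 399.667

399.7 ms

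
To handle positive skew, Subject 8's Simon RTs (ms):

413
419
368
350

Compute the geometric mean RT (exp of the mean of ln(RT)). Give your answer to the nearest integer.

386 ms

ln(RT): 6.0234, 6.0379, 5.9081, 5.8579
Mean ln(RT) = 23.8273/4 = 5.95683
Geometric mean = exp(5.95683) = 386.38 ms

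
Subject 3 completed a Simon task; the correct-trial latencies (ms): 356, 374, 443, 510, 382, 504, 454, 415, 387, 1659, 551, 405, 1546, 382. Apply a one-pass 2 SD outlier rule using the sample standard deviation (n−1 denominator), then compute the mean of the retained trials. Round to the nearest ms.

430 ms

n = 14, ΣRT = 8368, M = 597.714
Σ(x−M)² = 2405284.86; s = √(2405284.86/13) = 430.142
Cutoffs: 597.714 ± 2·430.142 → [-262.6, 1458.0]
Outside: 1546, 1659 → excluded.
Retained (n=12): Σ = 5163, mean = 5163/12 = 430.250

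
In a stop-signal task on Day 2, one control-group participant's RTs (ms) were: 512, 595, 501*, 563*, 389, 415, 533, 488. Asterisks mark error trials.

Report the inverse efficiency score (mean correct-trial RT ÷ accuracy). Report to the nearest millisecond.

652 ms

Correct trials (n=6): 512, 595, 389, 415, 533, 488
Mean correct RT = 2932/6 = 488.6667 ms
Proportion correct = 6/8
IES = 488.6667 / (6/8) = 651.556 ms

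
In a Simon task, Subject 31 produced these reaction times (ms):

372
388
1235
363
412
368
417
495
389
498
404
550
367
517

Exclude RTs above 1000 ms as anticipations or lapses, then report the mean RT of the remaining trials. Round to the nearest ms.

Excluded: 1235
Retained (n=13): Σ = 5540
Mean = 5540/13 = 426.1538

426 ms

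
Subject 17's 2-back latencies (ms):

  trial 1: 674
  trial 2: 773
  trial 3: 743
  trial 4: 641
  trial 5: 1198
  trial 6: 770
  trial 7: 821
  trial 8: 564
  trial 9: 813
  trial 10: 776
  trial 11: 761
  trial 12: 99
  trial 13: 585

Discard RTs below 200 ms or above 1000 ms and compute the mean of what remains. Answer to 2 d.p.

720.09 ms

Excluded: 99, 1198
Retained (n=11): Σ = 7921
Mean = 7921/11 = 720.0909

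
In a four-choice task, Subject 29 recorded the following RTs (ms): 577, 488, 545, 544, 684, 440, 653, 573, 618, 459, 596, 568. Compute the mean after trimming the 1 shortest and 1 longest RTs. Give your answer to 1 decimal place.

Sorted: 440, 459, 488, 544, 545, 568, 573, 577, 596, 618, 653, 684
Drop lowest 1 (440) and highest 1 (684)
Remaining (n=10): Σ = 5621, mean = 5621/10 = 562.100

562.1 ms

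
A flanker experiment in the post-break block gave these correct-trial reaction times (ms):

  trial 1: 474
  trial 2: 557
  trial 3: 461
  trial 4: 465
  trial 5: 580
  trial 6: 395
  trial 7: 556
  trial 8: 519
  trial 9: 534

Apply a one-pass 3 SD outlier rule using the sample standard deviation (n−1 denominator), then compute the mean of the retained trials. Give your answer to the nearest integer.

n = 9, ΣRT = 4541, M = 504.556
Σ(x−M)² = 28562.22; s = √(28562.22/8) = 59.752
Cutoffs: 504.556 ± 3·59.752 → [325.3, 683.8]
No RTs fall outside the cutoffs; all 9 retained. Mean = 4541/9 = 504.556

505 ms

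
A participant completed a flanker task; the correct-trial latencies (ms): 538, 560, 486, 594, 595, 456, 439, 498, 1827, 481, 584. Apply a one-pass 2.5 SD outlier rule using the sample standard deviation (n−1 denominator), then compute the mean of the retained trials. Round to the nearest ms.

523 ms

n = 11, ΣRT = 7058, M = 641.636
Σ(x−M)² = 1576438.55; s = √(1576438.55/10) = 397.044
Cutoffs: 641.636 ± 2.5·397.044 → [-351.0, 1634.2]
Outside: 1827 → excluded.
Retained (n=10): Σ = 5231, mean = 5231/10 = 523.100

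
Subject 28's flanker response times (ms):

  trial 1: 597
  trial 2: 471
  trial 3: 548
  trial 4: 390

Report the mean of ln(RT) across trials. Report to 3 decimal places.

ln(RT): 6.3919, 6.1549, 6.3063, 5.9661
Σ ln(RT) = 24.8192
Mean = 24.8192/4 = 6.20480

6.205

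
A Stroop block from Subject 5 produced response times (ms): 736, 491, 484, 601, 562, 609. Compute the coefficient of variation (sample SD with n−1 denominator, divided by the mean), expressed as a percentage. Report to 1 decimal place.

16.0%

n = 6, Σ = 3483, M = 580.5000
Σ(x−M)² = 43077.500; s = √(43077.500/5) = 92.8197
CV = 92.8197 / 580.5000 = 0.15990 = 15.990%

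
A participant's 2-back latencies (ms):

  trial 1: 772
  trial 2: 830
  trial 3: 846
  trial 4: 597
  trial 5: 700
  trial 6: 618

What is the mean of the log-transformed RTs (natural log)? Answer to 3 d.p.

6.580

ln(RT): 6.6490, 6.7214, 6.7405, 6.3919, 6.5511, 6.4265
Σ ln(RT) = 39.4804
Mean = 39.4804/6 = 6.58007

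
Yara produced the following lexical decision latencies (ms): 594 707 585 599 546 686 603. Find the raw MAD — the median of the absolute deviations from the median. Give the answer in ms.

14 ms

Sorted: 546, 585, 594, 599, 603, 686, 707 → median = 599
|x − 599|: 5, 108, 14, 0, 53, 87, 4
Sorted deviations: 0, 4, 5, 14, 53, 87, 108 → MAD = 14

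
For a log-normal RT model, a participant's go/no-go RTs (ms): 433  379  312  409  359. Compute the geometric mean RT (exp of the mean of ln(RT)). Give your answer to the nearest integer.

ln(RT): 6.0707, 5.9375, 5.7430, 6.0137, 5.8833
Mean ln(RT) = 29.6483/5 = 5.92966
Geometric mean = exp(5.92966) = 376.03 ms

376 ms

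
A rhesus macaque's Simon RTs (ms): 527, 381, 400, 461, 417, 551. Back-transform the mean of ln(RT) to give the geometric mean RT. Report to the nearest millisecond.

452 ms

ln(RT): 6.2672, 5.9428, 5.9915, 6.1334, 6.0331, 6.3117
Mean ln(RT) = 36.6797/6 = 6.11328
Geometric mean = exp(6.11328) = 451.82 ms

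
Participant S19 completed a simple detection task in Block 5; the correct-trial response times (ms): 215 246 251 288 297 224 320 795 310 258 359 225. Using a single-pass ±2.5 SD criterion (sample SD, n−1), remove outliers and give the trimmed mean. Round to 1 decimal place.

272.1 ms

n = 12, ΣRT = 3788, M = 315.667
Σ(x−M)² = 271920.67; s = √(271920.67/11) = 157.226
Cutoffs: 315.667 ± 2.5·157.226 → [-77.4, 708.7]
Outside: 795 → excluded.
Retained (n=11): Σ = 2993, mean = 2993/11 = 272.091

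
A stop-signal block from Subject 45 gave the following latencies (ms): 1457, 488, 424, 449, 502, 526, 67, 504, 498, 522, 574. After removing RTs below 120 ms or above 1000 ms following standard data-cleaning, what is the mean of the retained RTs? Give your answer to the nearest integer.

499 ms

Excluded: 67, 1457
Retained (n=9): Σ = 4487
Mean = 4487/9 = 498.5556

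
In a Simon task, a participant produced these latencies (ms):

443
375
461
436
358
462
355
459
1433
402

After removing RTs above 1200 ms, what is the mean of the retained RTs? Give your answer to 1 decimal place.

Excluded: 1433
Retained (n=9): Σ = 3751
Mean = 3751/9 = 416.7778

416.8 ms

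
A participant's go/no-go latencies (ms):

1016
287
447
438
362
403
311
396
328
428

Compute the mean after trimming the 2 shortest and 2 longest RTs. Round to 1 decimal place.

Sorted: 287, 311, 328, 362, 396, 403, 428, 438, 447, 1016
Drop lowest 2 (287, 311) and highest 2 (447, 1016)
Remaining (n=6): Σ = 2355, mean = 2355/6 = 392.500

392.5 ms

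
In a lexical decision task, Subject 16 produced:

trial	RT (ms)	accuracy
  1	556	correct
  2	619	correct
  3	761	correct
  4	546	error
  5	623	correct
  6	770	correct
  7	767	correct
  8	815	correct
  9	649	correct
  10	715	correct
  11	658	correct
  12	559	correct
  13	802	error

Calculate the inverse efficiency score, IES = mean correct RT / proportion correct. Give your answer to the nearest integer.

Correct trials (n=11): 556, 619, 761, 623, 770, 767, 815, 649, 715, 658, 559
Mean correct RT = 7492/11 = 681.0909 ms
Proportion correct = 11/13
IES = 681.0909 / (11/13) = 804.926 ms

805 ms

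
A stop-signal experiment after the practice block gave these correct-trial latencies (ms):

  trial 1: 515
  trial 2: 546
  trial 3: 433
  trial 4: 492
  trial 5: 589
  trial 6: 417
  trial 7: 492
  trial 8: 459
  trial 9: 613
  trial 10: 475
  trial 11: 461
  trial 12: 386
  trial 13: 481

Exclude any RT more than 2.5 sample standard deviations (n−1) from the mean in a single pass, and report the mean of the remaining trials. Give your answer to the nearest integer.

n = 13, ΣRT = 6359, M = 489.154
Σ(x−M)² = 50191.69; s = √(50191.69/12) = 64.673
Cutoffs: 489.154 ± 2.5·64.673 → [327.5, 650.8]
No RTs fall outside the cutoffs; all 13 retained. Mean = 6359/13 = 489.154

489 ms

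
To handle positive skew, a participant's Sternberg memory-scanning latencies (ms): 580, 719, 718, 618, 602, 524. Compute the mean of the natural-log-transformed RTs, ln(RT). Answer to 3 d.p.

ln(RT): 6.3630, 6.5779, 6.5765, 6.4265, 6.4003, 6.2615
Σ ln(RT) = 38.6056
Mean = 38.6056/6 = 6.43427

6.434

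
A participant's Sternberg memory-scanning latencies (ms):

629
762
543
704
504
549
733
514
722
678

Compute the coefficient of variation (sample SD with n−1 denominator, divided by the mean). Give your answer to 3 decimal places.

n = 10, Σ = 6338, M = 633.8000
Σ(x−M)² = 87595.600; s = √(87595.600/9) = 98.6552
CV = 98.6552 / 633.8000 = 0.15566

0.156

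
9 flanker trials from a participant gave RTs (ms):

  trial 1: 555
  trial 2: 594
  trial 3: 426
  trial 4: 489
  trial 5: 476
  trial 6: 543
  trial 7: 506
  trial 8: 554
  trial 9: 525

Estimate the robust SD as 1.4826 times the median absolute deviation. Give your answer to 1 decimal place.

44.5 ms

Sorted: 426, 476, 489, 506, 525, 543, 554, 555, 594 → median = 525
|x − 525| sorted: 0, 18, 19, 29, 30, 36, 49, 69, 99 → MAD = 30
Robust SD ≈ 1.4826 × 30 = 44.478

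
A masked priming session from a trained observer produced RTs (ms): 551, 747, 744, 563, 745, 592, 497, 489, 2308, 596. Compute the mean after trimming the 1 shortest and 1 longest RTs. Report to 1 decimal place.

629.4 ms

Sorted: 489, 497, 551, 563, 592, 596, 744, 745, 747, 2308
Drop lowest 1 (489) and highest 1 (2308)
Remaining (n=8): Σ = 5035, mean = 5035/8 = 629.375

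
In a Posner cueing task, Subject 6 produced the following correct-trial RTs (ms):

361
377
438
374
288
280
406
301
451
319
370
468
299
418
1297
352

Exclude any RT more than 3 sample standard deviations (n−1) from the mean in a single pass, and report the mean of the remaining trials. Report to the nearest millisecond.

n = 16, ΣRT = 6799, M = 424.938
Σ(x−M)² = 863124.94; s = √(863124.94/15) = 239.878
Cutoffs: 424.938 ± 3·239.878 → [-294.7, 1144.6]
Outside: 1297 → excluded.
Retained (n=15): Σ = 5502, mean = 5502/15 = 366.800

367 ms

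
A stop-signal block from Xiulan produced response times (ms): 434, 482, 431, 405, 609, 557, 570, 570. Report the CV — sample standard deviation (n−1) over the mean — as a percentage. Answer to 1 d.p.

15.4%

n = 8, Σ = 4058, M = 507.2500
Σ(x−M)² = 42975.500; s = √(42975.500/7) = 78.3540
CV = 78.3540 / 507.2500 = 0.15447 = 15.447%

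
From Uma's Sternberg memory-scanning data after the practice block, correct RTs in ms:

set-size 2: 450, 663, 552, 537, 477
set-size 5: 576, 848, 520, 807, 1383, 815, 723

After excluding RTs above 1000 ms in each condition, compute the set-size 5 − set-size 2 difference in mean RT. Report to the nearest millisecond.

set-size 5: exclude 1383
M(set-size 2) = 2679/5 = 535.800
M(set-size 5) = 4289/6 = 714.833
Difference = 714.833 − 535.800 = 179.033 ms

179 ms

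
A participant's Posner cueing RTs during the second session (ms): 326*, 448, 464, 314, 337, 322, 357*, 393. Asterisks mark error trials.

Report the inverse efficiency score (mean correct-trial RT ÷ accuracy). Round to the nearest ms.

Correct trials (n=6): 448, 464, 314, 337, 322, 393
Mean correct RT = 2278/6 = 379.6667 ms
Proportion correct = 6/8
IES = 379.6667 / (6/8) = 506.222 ms

506 ms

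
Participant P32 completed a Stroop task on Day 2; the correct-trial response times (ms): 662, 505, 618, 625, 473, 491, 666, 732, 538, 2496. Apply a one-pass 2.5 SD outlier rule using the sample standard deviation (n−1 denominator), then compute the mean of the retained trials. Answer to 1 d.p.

n = 10, ΣRT = 7806, M = 780.600
Σ(x−M)² = 3336104.40; s = √(3336104.40/9) = 608.834
Cutoffs: 780.600 ± 2.5·608.834 → [-741.5, 2302.7]
Outside: 2496 → excluded.
Retained (n=9): Σ = 5310, mean = 5310/9 = 590.000

590.0 ms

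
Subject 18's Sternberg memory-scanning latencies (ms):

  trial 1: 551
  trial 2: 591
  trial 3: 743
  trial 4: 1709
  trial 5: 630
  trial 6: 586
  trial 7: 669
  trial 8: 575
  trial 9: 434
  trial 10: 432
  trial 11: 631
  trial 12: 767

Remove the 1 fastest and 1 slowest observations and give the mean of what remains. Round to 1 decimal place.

617.7 ms

Sorted: 432, 434, 551, 575, 586, 591, 630, 631, 669, 743, 767, 1709
Drop lowest 1 (432) and highest 1 (1709)
Remaining (n=10): Σ = 6177, mean = 6177/10 = 617.700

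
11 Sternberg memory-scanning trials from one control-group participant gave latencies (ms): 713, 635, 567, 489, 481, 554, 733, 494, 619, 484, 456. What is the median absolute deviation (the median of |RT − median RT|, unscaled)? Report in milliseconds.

70 ms

Sorted: 456, 481, 484, 489, 494, 554, 567, 619, 635, 713, 733 → median = 554
|x − 554|: 159, 81, 13, 65, 73, 0, 179, 60, 65, 70, 98
Sorted deviations: 0, 13, 60, 65, 65, 70, 73, 81, 98, 159, 179 → MAD = 70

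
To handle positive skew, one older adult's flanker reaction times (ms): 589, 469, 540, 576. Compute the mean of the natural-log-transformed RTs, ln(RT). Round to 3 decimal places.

6.294

ln(RT): 6.3784, 6.1506, 6.2916, 6.3561
Σ ln(RT) = 25.1767
Mean = 25.1767/4 = 6.29418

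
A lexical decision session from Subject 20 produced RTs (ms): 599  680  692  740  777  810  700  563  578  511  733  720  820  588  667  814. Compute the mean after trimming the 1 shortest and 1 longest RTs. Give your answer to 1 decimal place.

Sorted: 511, 563, 578, 588, 599, 667, 680, 692, 700, 720, 733, 740, 777, 810, 814, 820
Drop lowest 1 (511) and highest 1 (820)
Remaining (n=14): Σ = 9661, mean = 9661/14 = 690.071

690.1 ms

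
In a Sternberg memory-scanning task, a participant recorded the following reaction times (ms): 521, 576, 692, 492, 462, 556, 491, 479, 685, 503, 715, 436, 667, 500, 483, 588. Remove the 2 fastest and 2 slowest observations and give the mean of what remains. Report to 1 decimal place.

545.1 ms

Sorted: 436, 462, 479, 483, 491, 492, 500, 503, 521, 556, 576, 588, 667, 685, 692, 715
Drop lowest 2 (436, 462) and highest 2 (692, 715)
Remaining (n=12): Σ = 6541, mean = 6541/12 = 545.083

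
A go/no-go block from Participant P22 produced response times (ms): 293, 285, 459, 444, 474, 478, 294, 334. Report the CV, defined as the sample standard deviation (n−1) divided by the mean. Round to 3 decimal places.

n = 8, Σ = 3061, M = 382.6250
Σ(x−M)² = 54827.875; s = √(54827.875/7) = 88.5017
CV = 88.5017 / 382.6250 = 0.23130

0.231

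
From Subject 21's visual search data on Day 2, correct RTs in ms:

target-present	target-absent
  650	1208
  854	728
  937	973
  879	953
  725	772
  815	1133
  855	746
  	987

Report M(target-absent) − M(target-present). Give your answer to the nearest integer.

121 ms

M(target-present) = 5715/7 = 816.429
M(target-absent) = 7500/8 = 937.500
Difference = 937.500 − 816.429 = 121.071 ms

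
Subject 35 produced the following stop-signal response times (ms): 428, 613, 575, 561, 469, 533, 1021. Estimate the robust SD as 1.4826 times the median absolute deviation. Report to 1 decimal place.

77.1 ms

Sorted: 428, 469, 533, 561, 575, 613, 1021 → median = 561
|x − 561| sorted: 0, 14, 28, 52, 92, 133, 460 → MAD = 52
Robust SD ≈ 1.4826 × 52 = 77.095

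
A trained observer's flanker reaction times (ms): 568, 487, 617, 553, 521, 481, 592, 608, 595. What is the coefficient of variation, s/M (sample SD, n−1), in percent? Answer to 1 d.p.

n = 9, Σ = 5022, M = 558.0000
Σ(x−M)² = 20970.000; s = √(20970.000/8) = 51.1981
CV = 51.1981 / 558.0000 = 0.09175 = 9.175%

9.2%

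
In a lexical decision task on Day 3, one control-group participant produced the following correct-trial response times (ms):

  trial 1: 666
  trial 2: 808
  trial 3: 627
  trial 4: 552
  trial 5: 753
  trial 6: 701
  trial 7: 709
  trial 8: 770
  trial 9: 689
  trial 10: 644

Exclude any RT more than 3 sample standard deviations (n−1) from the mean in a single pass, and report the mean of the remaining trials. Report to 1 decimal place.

n = 10, ΣRT = 6919, M = 691.900
Σ(x−M)² = 50444.90; s = √(50444.90/9) = 74.866
Cutoffs: 691.900 ± 3·74.866 → [467.3, 916.5]
No RTs fall outside the cutoffs; all 10 retained. Mean = 6919/10 = 691.900

691.9 ms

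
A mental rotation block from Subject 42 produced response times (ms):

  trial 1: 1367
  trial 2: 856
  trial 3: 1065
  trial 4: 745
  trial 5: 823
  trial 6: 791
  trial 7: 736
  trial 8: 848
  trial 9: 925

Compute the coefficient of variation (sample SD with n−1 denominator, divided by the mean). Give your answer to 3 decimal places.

n = 9, Σ = 8156, M = 906.2222
Σ(x−M)² = 318961.556; s = √(318961.556/8) = 199.6752
CV = 199.6752 / 906.2222 = 0.22034

0.220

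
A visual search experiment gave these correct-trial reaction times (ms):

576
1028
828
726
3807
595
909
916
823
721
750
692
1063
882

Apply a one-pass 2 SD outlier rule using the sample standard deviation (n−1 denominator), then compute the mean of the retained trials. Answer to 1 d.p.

n = 14, ΣRT = 14316, M = 1022.571
Σ(x−M)² = 8621125.43; s = √(8621125.43/13) = 814.349
Cutoffs: 1022.571 ± 2·814.349 → [-606.1, 2651.3]
Outside: 3807 → excluded.
Retained (n=13): Σ = 10509, mean = 10509/13 = 808.385

808.4 ms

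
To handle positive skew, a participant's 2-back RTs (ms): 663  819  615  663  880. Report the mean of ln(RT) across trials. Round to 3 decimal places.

6.581

ln(RT): 6.4968, 6.7081, 6.4216, 6.4968, 6.7799
Σ ln(RT) = 32.9032
Mean = 32.9032/5 = 6.58064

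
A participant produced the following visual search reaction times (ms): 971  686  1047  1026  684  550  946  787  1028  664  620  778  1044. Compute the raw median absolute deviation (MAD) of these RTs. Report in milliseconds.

Sorted: 550, 620, 664, 684, 686, 778, 787, 946, 971, 1026, 1028, 1044, 1047 → median = 787
|x − 787|: 184, 101, 260, 239, 103, 237, 159, 0, 241, 123, 167, 9, 257
Sorted deviations: 0, 9, 101, 103, 123, 159, 167, 184, 237, 239, 241, 257, 260 → MAD = 167

167 ms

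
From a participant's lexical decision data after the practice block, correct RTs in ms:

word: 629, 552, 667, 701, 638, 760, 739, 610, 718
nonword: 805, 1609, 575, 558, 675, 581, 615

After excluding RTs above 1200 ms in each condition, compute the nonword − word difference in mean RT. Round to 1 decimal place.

-33.4 ms

nonword: exclude 1609
M(word) = 6014/9 = 668.222
M(nonword) = 3809/6 = 634.833
Difference = 634.833 − 668.222 = -33.389 ms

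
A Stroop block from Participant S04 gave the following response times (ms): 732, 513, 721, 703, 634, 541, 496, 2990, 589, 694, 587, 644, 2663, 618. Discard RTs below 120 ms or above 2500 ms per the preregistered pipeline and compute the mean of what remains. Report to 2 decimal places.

622.67 ms

Excluded: 2663, 2990
Retained (n=12): Σ = 7472
Mean = 7472/12 = 622.6667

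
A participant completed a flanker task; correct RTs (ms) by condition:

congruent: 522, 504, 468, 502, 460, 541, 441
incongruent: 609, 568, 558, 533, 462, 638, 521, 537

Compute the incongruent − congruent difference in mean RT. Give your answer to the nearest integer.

62 ms

M(congruent) = 3438/7 = 491.143
M(incongruent) = 4426/8 = 553.250
Difference = 553.250 − 491.143 = 62.107 ms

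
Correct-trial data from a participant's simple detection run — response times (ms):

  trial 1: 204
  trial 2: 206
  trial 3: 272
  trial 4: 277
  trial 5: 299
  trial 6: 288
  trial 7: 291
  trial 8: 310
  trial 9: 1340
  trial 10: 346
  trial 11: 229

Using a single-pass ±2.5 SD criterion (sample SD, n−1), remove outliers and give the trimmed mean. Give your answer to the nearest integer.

272 ms

n = 11, ΣRT = 4062, M = 369.273
Σ(x−M)² = 1055662.18; s = √(1055662.18/10) = 324.910
Cutoffs: 369.273 ± 2.5·324.910 → [-443.0, 1181.5]
Outside: 1340 → excluded.
Retained (n=10): Σ = 2722, mean = 2722/10 = 272.200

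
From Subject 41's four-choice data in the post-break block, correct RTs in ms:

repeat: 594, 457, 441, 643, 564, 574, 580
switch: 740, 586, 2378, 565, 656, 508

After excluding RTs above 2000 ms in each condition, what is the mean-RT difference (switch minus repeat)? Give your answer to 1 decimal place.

switch: exclude 2378
M(repeat) = 3853/7 = 550.429
M(switch) = 3055/5 = 611.000
Difference = 611.000 − 550.429 = 60.571 ms

60.6 ms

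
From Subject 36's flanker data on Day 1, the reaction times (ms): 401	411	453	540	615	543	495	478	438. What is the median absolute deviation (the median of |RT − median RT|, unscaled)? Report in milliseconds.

Sorted: 401, 411, 438, 453, 478, 495, 540, 543, 615 → median = 478
|x − 478|: 77, 67, 25, 62, 137, 65, 17, 0, 40
Sorted deviations: 0, 17, 25, 40, 62, 65, 67, 77, 137 → MAD = 62

62 ms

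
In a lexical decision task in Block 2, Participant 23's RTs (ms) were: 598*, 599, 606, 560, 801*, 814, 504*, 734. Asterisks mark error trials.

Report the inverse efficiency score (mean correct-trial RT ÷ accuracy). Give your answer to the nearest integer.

Correct trials (n=5): 599, 606, 560, 814, 734
Mean correct RT = 3313/5 = 662.6000 ms
Proportion correct = 5/8
IES = 662.6000 / (5/8) = 1060.160 ms

1060 ms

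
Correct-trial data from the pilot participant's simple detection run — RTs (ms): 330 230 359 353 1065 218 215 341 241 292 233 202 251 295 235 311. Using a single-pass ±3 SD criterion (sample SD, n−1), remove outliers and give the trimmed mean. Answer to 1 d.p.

n = 16, ΣRT = 5171, M = 323.188
Σ(x−M)² = 628752.44; s = √(628752.44/15) = 204.736
Cutoffs: 323.188 ± 3·204.736 → [-291.0, 937.4]
Outside: 1065 → excluded.
Retained (n=15): Σ = 4106, mean = 4106/15 = 273.733

273.7 ms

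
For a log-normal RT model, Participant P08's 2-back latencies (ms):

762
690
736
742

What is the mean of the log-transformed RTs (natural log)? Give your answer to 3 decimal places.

6.596

ln(RT): 6.6359, 6.5367, 6.6012, 6.6093
Σ ln(RT) = 26.3832
Mean = 26.3832/4 = 6.59580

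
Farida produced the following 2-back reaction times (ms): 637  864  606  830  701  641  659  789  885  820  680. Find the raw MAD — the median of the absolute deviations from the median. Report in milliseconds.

88 ms

Sorted: 606, 637, 641, 659, 680, 701, 789, 820, 830, 864, 885 → median = 701
|x − 701|: 64, 163, 95, 129, 0, 60, 42, 88, 184, 119, 21
Sorted deviations: 0, 21, 42, 60, 64, 88, 95, 119, 129, 163, 184 → MAD = 88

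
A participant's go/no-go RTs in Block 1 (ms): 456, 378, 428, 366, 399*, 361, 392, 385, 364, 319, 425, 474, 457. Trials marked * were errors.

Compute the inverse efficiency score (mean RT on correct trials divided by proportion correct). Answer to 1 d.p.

433.8 ms

Correct trials (n=12): 456, 378, 428, 366, 361, 392, 385, 364, 319, 425, 474, 457
Mean correct RT = 4805/12 = 400.4167 ms
Proportion correct = 12/13
IES = 400.4167 / (12/13) = 433.785 ms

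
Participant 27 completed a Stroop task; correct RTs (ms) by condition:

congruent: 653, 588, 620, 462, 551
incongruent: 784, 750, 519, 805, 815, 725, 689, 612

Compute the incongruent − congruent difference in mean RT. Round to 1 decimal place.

M(congruent) = 2874/5 = 574.800
M(incongruent) = 5699/8 = 712.375
Difference = 712.375 − 574.800 = 137.575 ms

137.6 ms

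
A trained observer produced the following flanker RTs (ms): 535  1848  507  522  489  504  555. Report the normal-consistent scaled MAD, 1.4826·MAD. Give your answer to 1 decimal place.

Sorted: 489, 504, 507, 522, 535, 555, 1848 → median = 522
|x − 522| sorted: 0, 13, 15, 18, 33, 33, 1326 → MAD = 18
Robust SD ≈ 1.4826 × 18 = 26.687

26.7 ms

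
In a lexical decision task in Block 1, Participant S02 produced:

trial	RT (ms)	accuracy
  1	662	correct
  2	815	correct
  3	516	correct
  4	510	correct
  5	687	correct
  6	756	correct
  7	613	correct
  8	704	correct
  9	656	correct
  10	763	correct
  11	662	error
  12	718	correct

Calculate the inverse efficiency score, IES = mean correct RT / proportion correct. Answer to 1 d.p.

Correct trials (n=11): 662, 815, 516, 510, 687, 756, 613, 704, 656, 763, 718
Mean correct RT = 7400/11 = 672.7273 ms
Proportion correct = 11/12
IES = 672.7273 / (11/12) = 733.884 ms

733.9 ms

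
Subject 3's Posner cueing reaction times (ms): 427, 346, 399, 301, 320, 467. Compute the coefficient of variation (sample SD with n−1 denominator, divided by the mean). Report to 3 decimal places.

0.172

n = 6, Σ = 2260, M = 376.6667
Σ(x−M)² = 21069.333; s = √(21069.333/5) = 64.9143
CV = 64.9143 / 376.6667 = 0.17234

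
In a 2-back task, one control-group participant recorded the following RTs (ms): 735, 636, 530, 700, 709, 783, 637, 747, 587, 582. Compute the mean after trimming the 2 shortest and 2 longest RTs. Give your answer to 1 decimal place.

Sorted: 530, 582, 587, 636, 637, 700, 709, 735, 747, 783
Drop lowest 2 (530, 582) and highest 2 (747, 783)
Remaining (n=6): Σ = 4004, mean = 4004/6 = 667.333

667.3 ms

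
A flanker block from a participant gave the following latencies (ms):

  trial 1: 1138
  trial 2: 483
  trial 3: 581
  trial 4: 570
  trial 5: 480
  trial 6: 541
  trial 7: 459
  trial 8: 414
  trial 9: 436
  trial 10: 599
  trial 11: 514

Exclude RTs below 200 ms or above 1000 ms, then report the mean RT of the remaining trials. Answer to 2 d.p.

Excluded: 1138
Retained (n=10): Σ = 5077
Mean = 5077/10 = 507.7000

507.70 ms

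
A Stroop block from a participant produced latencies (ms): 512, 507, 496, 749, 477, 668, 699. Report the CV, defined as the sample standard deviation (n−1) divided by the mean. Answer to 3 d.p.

n = 7, Σ = 4108, M = 586.8571
Σ(x−M)² = 77754.857; s = √(77754.857/6) = 113.8382
CV = 113.8382 / 586.8571 = 0.19398

0.194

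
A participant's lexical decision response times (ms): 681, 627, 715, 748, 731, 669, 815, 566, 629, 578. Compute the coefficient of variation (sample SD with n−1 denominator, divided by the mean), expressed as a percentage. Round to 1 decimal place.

11.6%

n = 10, Σ = 6759, M = 675.9000
Σ(x−M)² = 55438.900; s = √(55438.900/9) = 78.4849
CV = 78.4849 / 675.9000 = 0.11612 = 11.612%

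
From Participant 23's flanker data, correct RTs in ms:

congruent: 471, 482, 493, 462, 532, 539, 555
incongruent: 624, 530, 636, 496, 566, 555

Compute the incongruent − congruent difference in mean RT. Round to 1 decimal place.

M(congruent) = 3534/7 = 504.857
M(incongruent) = 3407/6 = 567.833
Difference = 567.833 − 504.857 = 62.976 ms

63.0 ms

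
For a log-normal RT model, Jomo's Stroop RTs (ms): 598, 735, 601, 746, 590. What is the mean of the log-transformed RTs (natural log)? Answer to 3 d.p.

6.477

ln(RT): 6.3936, 6.5999, 6.3986, 6.6147, 6.3801
Σ ln(RT) = 32.3869
Mean = 32.3869/5 = 6.47738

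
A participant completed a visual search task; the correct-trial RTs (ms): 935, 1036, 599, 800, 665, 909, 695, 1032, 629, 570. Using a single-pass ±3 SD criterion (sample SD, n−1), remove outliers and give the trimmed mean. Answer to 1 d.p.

787.0 ms

n = 10, ΣRT = 7870, M = 787.000
Σ(x−M)² = 289728.00; s = √(289728.00/9) = 179.421
Cutoffs: 787.000 ± 3·179.421 → [248.7, 1325.3]
No RTs fall outside the cutoffs; all 10 retained. Mean = 7870/10 = 787.000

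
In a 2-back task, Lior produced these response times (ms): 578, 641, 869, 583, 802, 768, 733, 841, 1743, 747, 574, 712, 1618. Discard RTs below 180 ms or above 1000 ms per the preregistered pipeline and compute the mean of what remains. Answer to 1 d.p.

713.5 ms

Excluded: 1618, 1743
Retained (n=11): Σ = 7848
Mean = 7848/11 = 713.4545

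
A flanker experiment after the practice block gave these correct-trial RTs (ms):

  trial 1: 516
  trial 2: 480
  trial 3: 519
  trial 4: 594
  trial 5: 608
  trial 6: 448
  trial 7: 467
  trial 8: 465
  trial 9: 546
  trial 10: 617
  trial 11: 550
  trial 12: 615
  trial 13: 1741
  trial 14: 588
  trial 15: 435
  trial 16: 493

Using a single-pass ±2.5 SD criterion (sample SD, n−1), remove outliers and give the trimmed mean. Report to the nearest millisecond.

n = 16, ΣRT = 9682, M = 605.125
Σ(x−M)² = 1433343.75; s = √(1433343.75/15) = 309.122
Cutoffs: 605.125 ± 2.5·309.122 → [-167.7, 1377.9]
Outside: 1741 → excluded.
Retained (n=15): Σ = 7941, mean = 7941/15 = 529.400

529 ms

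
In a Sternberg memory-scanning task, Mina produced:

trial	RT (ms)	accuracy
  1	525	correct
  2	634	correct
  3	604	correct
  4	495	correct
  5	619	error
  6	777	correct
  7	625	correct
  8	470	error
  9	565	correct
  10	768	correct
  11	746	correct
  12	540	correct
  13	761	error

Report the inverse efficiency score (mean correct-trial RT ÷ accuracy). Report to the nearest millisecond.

816 ms

Correct trials (n=10): 525, 634, 604, 495, 777, 625, 565, 768, 746, 540
Mean correct RT = 6279/10 = 627.9000 ms
Proportion correct = 10/13
IES = 627.9000 / (10/13) = 816.270 ms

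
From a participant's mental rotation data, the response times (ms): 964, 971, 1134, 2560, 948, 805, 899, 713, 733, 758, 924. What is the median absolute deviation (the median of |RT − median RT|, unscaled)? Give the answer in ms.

119 ms

Sorted: 713, 733, 758, 805, 899, 924, 948, 964, 971, 1134, 2560 → median = 924
|x − 924|: 40, 47, 210, 1636, 24, 119, 25, 211, 191, 166, 0
Sorted deviations: 0, 24, 25, 40, 47, 119, 166, 191, 210, 211, 1636 → MAD = 119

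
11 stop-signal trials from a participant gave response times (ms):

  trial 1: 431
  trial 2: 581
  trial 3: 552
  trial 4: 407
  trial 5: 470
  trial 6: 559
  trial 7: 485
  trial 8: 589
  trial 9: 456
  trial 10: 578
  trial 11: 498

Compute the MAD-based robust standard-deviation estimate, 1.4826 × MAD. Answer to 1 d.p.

Sorted: 407, 431, 456, 470, 485, 498, 552, 559, 578, 581, 589 → median = 498
|x − 498| sorted: 0, 13, 28, 42, 54, 61, 67, 80, 83, 91, 91 → MAD = 61
Robust SD ≈ 1.4826 × 61 = 90.439

90.4 ms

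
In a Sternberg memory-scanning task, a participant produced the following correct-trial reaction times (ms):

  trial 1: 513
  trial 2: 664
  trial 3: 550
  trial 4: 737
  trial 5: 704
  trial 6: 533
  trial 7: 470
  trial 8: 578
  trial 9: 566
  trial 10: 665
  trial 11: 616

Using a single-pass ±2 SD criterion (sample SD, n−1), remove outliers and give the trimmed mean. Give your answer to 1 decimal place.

599.6 ms

n = 11, ΣRT = 6596, M = 599.636
Σ(x−M)² = 71258.55; s = √(71258.55/10) = 84.415
Cutoffs: 599.636 ± 2·84.415 → [430.8, 768.5]
No RTs fall outside the cutoffs; all 11 retained. Mean = 6596/11 = 599.636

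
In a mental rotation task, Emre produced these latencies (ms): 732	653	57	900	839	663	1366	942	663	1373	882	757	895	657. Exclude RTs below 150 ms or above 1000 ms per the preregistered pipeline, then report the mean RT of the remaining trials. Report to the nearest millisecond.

Excluded: 57, 1366, 1373
Retained (n=11): Σ = 8583
Mean = 8583/11 = 780.2727

780 ms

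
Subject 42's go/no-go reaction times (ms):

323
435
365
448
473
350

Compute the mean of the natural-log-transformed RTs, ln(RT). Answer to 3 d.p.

5.979

ln(RT): 5.7777, 6.0753, 5.8999, 6.1048, 6.1591, 5.8579
Σ ln(RT) = 35.8747
Mean = 35.8747/6 = 5.97912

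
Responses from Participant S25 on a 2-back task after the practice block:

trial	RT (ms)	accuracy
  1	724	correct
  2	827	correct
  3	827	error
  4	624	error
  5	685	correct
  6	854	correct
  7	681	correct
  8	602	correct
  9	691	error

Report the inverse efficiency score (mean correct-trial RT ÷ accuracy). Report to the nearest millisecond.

Correct trials (n=6): 724, 827, 685, 854, 681, 602
Mean correct RT = 4373/6 = 728.8333 ms
Proportion correct = 6/9
IES = 728.8333 / (6/9) = 1093.250 ms

1093 ms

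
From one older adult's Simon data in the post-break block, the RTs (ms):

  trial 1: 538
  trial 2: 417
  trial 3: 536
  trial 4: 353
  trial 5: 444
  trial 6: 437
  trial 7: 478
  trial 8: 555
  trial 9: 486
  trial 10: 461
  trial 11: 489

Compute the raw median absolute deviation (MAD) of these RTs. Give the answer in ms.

Sorted: 353, 417, 437, 444, 461, 478, 486, 489, 536, 538, 555 → median = 478
|x − 478|: 60, 61, 58, 125, 34, 41, 0, 77, 8, 17, 11
Sorted deviations: 0, 8, 11, 17, 34, 41, 58, 60, 61, 77, 125 → MAD = 41

41 ms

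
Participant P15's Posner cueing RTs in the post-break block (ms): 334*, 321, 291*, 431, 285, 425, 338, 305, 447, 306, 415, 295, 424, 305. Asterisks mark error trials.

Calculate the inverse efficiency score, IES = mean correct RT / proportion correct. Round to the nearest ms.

Correct trials (n=12): 321, 431, 285, 425, 338, 305, 447, 306, 415, 295, 424, 305
Mean correct RT = 4297/12 = 358.0833 ms
Proportion correct = 12/14
IES = 358.0833 / (12/14) = 417.764 ms

418 ms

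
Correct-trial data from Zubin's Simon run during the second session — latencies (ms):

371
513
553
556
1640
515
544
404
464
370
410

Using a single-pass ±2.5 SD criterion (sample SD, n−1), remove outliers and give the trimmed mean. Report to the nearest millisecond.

470 ms

n = 11, ΣRT = 6340, M = 576.364
Σ(x−M)² = 1295882.55; s = √(1295882.55/10) = 359.984
Cutoffs: 576.364 ± 2.5·359.984 → [-323.6, 1476.3]
Outside: 1640 → excluded.
Retained (n=10): Σ = 4700, mean = 4700/10 = 470.000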